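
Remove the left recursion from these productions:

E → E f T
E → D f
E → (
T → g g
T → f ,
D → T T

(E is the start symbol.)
E → D f E'
E → ( E'
E' → f T E'
E' → ε
T → g g
T → f ,
D → T T

E is directly left-recursive. The standard transformation for
  A → A α₁ | ... | A α_m | β₁ | ... | β_n
is
  A  → β₁ A' | ... | β_n A'
  A' → α₁ A' | ... | α_m A' | ε

E → D f becomes E → D f E'
E → ( becomes E → ( E'
E → E f T becomes E' → f T E'
Add E' → ε

Productions for other non-terminals are unchanged:
  T → g g
  T → f ,
  D → T T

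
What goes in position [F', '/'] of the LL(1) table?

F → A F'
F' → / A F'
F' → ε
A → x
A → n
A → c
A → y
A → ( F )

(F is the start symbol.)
F' → / A F'

To find M[F', '/'], we find productions for F' where '/' is in the predict set (PREDICT(N → α) = (FIRST(α) \ {ε}) ∪ (FOLLOW(N) if α ⇒* ε)).

Relevant sets:
  FOLLOW(F') = { $, ')' }

F' → / A F': PREDICT = { '/' }
  '/' is in predict set, so this production goes in M[F', '/']
F' → ε: PREDICT = { $, ')' }

M[F', '/'] = F' → / A F'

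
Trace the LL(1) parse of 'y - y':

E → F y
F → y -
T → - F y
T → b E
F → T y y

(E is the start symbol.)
LL(1) parsing maintains a stack (initially the start symbol over $) and the input. At each step: if the stack top is a terminal, match it against the current input token; if it is a non-terminal N, replace it with the RHS of M[N, lookahead] (the unique production whose predict set contains the lookahead).

Stack is shown with the top on the left.

Stack    Input    Action
------------------------
E $      y - y $  output E → F y
F y $    y - y $  output F → y -
y - y $  y - y $  match 'y'
- y $    - y $    match '-'
y $      y $      match 'y'
$        $        accept

The string is accepted.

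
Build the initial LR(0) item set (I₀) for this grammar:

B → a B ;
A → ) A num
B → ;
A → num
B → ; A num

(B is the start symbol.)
{ [B → . ; A num], [B → . ;], [B → . a B ;], [B' → . B] }

First, augment the grammar with B' → B
I₀ = CLOSURE({ [B' → . B] }):
  [B' → . B] has the dot before B: add [B → . a B ;], [B → . ;], [B → . ; A num]
No further items can be added.

I₀ = { [B → . ; A num], [B → . ;], [B → . a B ;], [B' → . B] }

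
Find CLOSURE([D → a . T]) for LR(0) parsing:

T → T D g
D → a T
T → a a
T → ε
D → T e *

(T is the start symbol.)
To compute CLOSURE, for each item [A → α.Bβ] where B is a non-terminal, add [B → .γ] for all productions B → γ; repeat for the newly added items until nothing changes.

Start with: [D → a . T]
  [D → a . T] has the dot before T: add [T → . T D g], [T → . a a], [T → .]
No further items can be added.

CLOSURE = { [D → a . T], [T → . T D g], [T → . a a], [T → .] }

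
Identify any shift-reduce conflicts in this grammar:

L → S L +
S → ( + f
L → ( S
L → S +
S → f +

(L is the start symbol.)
A shift-reduce conflict occurs when an LR(0) state has both:
  - a complete (reduce) item [A → α .] (dot at the end), and
  - a shift item [B → β . c γ] (dot before a terminal).

Augment with L' → L and build the canonical LR(0) collection (I0 = CLOSURE({[L' → . L]}), then GOTO on every symbol after a dot until no new states appear). It has 13 states:
  I0: { [L → . ( S], [L → . S +], [L → . S L +], [L' → . L], [S → . ( + f], [S → . f +] }  — shift
  I1: { [L → ( . S], [S → ( . + f], [S → . ( + f], [S → . f +] }  — shift
  I2: { [L' → L .] }  — accept
  I3: { [L → . ( S], [L → . S +], [L → . S L +], [L → S . +], [L → S . L +], [S → . ( + f], [S → . f +] }  — shift
  I4: { [S → f . +] }  — shift
  I5: { [S → f + .] }  — reduce
  I6: { [L → S + .] }  — reduce
  I7: { [L → S L . +] }  — shift
  I8: { [L → S L + .] }  — reduce
  I9: { [S → ( . + f] }  — shift
  I10: { [S → ( + . f] }  — shift
  I11: { [L → ( S .] }  — reduce
  I12: { [S → ( + f .] }  — reduce

No state contains both a complete item and a shift item.

Answer: No shift-reduce conflicts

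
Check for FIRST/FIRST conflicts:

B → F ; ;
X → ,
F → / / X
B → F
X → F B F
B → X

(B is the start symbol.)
Yes. B → F ';' ';' / B → F on { '/' }; B → F ';' ';' / B → X on { '/' }; B → F / B → X on { '/' }

A FIRST/FIRST conflict occurs when two productions N → α and N → β for the same non-terminal have FIRST(α) ∩ FIRST(β) ≠ ∅ (with ε ∈ FIRST of a nullable right-hand side, so two nullable alternatives also conflict).

FIRST sets of the non-terminals at (or reachable through a nullable prefix from) the front of some alternative:
  FIRST(F) = { '/' }
  FIRST(X) = { ',', '/' }

Productions for B:
  B → F ; ;: FIRST = { '/' }
  B → F: FIRST = { '/' }
  B → X: FIRST = { ',', '/' }
Productions for X:
  X → ,: FIRST = { ',' }
  X → F B F: FIRST = { '/' }
F has only one production, so no FIRST/FIRST conflict is possible there.

Conflict for B: B → F ; ; and B → F
  Overlap: { '/' }
Conflict for B: B → F ; ; and B → X
  Overlap: { '/' }
Conflict for B: B → F and B → X
  Overlap: { '/' }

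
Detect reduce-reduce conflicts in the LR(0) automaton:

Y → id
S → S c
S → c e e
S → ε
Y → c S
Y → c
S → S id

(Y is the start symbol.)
Yes — I2: [S → .] vs [Y → c .]

Augment with Y' → Y and build the canonical LR(0) collection (I0 = CLOSURE({[Y' → . Y]}), then GOTO on every symbol after a dot until no new states appear). It has 10 states:
  I0: { [Y → . c S], [Y → . c], [Y → . id], [Y' → . Y] }  — shift
  I1: { [Y' → Y .] }  — accept
  I2: { [S → . S c], [S → . S id], [S → . c e e], [S → .], [Y → c . S], [Y → c .] }  — shift, 2 reduces
  I3: { [Y → id .] }  — reduce
  I4: { [S → S . c], [S → S . id], [Y → c S .] }  — shift, reduce
  I5: { [S → c . e e] }  — shift
  I6: { [S → c e . e] }  — shift
  I7: { [S → c e e .] }  — reduce
  I8: { [S → S c .] }  — reduce
  I9: { [S → S id .] }  — reduce

I2 contains complete items [S → .], [Y → c .] — reduce-reduce conflict.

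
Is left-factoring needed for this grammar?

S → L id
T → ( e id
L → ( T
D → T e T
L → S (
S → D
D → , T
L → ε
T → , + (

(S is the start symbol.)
No, left-factoring is not needed

Left-factoring is needed when two productions for the same non-terminal
share a common prefix on the right-hand side.

Productions for S:
  S → L id
  S → D
Productions for T:
  T → ( e id
  T → , + (
Productions for L:
  L → ( T
  L → S (
  L → ε
Productions for D:
  D → T e T
  D → , T

No common prefixes found.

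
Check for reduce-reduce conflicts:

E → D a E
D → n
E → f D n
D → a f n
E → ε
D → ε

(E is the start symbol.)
Yes — I0: [D → .] vs [E → .]; I10: [D → .] vs [E → .]

A reduce-reduce conflict occurs when an LR(0) state has two complete items [A → α .] and [B → β .] — both call for a reduction, and with no lookahead the parser cannot choose between them.

Augment with E' → E and build the canonical LR(0) collection (I0 = CLOSURE({[E' → . E]}), then GOTO on every symbol after a dot until no new states appear). It has 12 states:
  I0: { [D → . a f n], [D → . n], [D → .], [E → . D a E], [E → . f D n], [E → .], [E' → . E] }  — shift, 2 reduces
  I1: { [E → D . a E] }  — shift
  I2: { [E' → E .] }  — accept
  I3: { [D → a . f n] }  — shift
  I4: { [D → . a f n], [D → . n], [D → .], [E → f . D n] }  — shift, reduce
  I5: { [D → n .] }  — reduce
  I6: { [E → f D . n] }  — shift
  I7: { [E → f D n .] }  — reduce
  I8: { [D → a f . n] }  — shift
  I9: { [D → a f n .] }  — reduce
  I10: { [D → . a f n], [D → . n], [D → .], [E → . D a E], [E → . f D n], [E → .], [E → D a . E] }  — shift, 2 reduces
  I11: { [E → D a E .] }  — reduce

I0 contains complete items [D → .], [E → .] — reduce-reduce conflict.
I10 contains complete items [D → .], [E → .] — reduce-reduce conflict.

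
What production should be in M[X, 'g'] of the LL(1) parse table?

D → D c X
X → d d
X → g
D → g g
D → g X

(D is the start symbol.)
To find M[X, 'g'], we find productions for X where 'g' is in the predict set (PREDICT(N → α) = (FIRST(α) \ {ε}) ∪ (FOLLOW(N) if α ⇒* ε)).

X → d d: PREDICT = { 'd' }
X → g: PREDICT = { 'g' }
  'g' is in predict set, so this production goes in M[X, 'g']

M[X, 'g'] = X → g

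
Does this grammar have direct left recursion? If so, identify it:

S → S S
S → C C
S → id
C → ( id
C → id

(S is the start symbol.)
Direct left recursion occurs when N → N α for some non-terminal N (the right-hand side begins with the left-hand side itself).

S → S S: LEFT RECURSIVE (starts with S)
S → C C: starts with C
S → id: starts with id
C → ( id: starts with '('
C → id: starts with id

The grammar has direct left recursion on: S.

Answer: Yes, S is left-recursive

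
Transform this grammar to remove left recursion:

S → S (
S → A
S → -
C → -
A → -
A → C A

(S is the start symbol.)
S → A S'
S → - S'
S' → ( S'
S' → ε
C → -
A → -
A → C A

S is directly left-recursive. The standard transformation for
  A → A α₁ | ... | A α_m | β₁ | ... | β_n
is
  A  → β₁ A' | ... | β_n A'
  A' → α₁ A' | ... | α_m A' | ε

S → A becomes S → A S'
S → - becomes S → - S'
S → S ( becomes S' → ( S'
Add S' → ε

Productions for other non-terminals are unchanged:
  C → -
  A → -
  A → C A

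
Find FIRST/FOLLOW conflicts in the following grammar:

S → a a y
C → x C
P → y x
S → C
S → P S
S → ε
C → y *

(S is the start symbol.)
No FIRST/FOLLOW conflicts.

Nullable non-terminals: S.
FIRST sets used below: FIRST(C) = { 'x', 'y' }, FIRST(P) = { 'y' }

S: nullable alternative(s) S → ε; FOLLOW(S) = { $ }
  S → a a y: FIRST \ {ε} = { 'a' } — disjoint from FOLLOW(S)
  S → C: FIRST \ {ε} = { 'x', 'y' } — disjoint from FOLLOW(S)
  S → P S: FIRST \ {ε} = { 'y' } — disjoint from FOLLOW(S)
  S → ε: FIRST \ {ε} = { } — this is the only nullable alternative, skip

C, P have no nullable alternative, so no FIRST/FOLLOW check is needed there.

No FIRST/FOLLOW conflicts found.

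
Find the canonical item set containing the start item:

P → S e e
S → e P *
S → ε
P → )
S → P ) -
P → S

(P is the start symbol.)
{ [P → . )], [P → . S e e], [P → . S], [P' → . P], [S → . P ) -], [S → . e P *], [S → .] }

First, augment the grammar with P' → P
I₀ = CLOSURE({ [P' → . P] }):
  [P' → . P] has the dot before P: add [P → . S e e], [P → . )], [P → . S]
  [P → . S e e] has the dot before S: add [S → . e P *], [S → .], [S → . P ) -]
No further items can be added.

I₀ = { [P → . )], [P → . S e e], [P → . S], [P' → . P], [S → . P ) -], [S → . e P *], [S → .] }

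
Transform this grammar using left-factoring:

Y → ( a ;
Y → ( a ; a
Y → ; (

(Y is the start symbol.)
Left-factoring transforms A → αβ₁ | αβ₂ into A → αA' and A' → β₁ | β₂
(α is the longest common prefix among the alternatives). Repeat until
no nonterminal has two alternatives with a common prefix.

Round 1: Y has alternatives sharing prefix '( a ;'. Introduce Y': Y → ( a ; Y'
  Add: Y' → ε
  Add: Y' → a

No remaining common prefixes — done.

Resulting grammar:
Y → ( a ; Y'
Y' → ε
Y' → a
Y → ; (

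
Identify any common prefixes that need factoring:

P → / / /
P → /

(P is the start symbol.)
Yes, P has productions with common prefix '/'

Left-factoring is needed when two productions for the same non-terminal
share a common prefix on the right-hand side.

Productions for P:
  P → / / /
  P → /

Found common prefix '/' in productions for P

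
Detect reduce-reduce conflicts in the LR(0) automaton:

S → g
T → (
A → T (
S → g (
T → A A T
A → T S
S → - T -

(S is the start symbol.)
No reduce-reduce conflicts

A reduce-reduce conflict occurs when an LR(0) state has two complete items [A → α .] and [B → β .] — both call for a reduction, and with no lookahead the parser cannot choose between them.

Augment with S' → S and build the canonical LR(0) collection (I0 = CLOSURE({[S' → . S]}), then GOTO on every symbol after a dot until no new states appear). It has 14 states:
  I0: { [S → . - T -], [S → . g (], [S → . g], [S' → . S] }  — shift
  I1: { [A → . T (], [A → . T S], [S → - . T -], [T → . (], [T → . A A T] }  — shift
  I2: { [S' → S .] }  — accept
  I3: { [S → g . (], [S → g .] }  — shift, reduce
  I4: { [S → g ( .] }  — reduce
  I5: { [T → ( .] }  — reduce
  I6: { [A → . T (], [A → . T S], [T → . (], [T → . A A T], [T → A . A T] }  — shift
  I7: { [A → T . (], [A → T . S], [S → - T . -], [S → . - T -], [S → . g (], [S → . g] }  — shift
  I8: { [A → T ( .] }  — reduce
  I9: { [A → . T (], [A → . T S], [S → - . T -], [S → - T - .], [T → . (], [T → . A A T] }  — shift, reduce
  I10: { [A → T S .] }  — reduce
  I11: { [A → . T (], [A → . T S], [T → . (], [T → . A A T], [T → A . A T], [T → A A . T] }  — shift
  I12: { [A → T . (], [A → T . S], [S → . - T -], [S → . g (], [S → . g] }  — shift
  I13: { [A → T . (], [A → T . S], [S → . - T -], [S → . g (], [S → . g], [T → A A T .] }  — shift, reduce

No state contains more than one complete item.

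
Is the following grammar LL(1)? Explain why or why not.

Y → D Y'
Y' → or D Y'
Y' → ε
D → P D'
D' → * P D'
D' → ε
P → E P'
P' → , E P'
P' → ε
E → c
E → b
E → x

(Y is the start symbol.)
Yes, the grammar is LL(1).

A grammar is LL(1) if for each non-terminal N with multiple productions, the predict sets of those productions are pairwise disjoint, where PREDICT(N → α) = (FIRST(α) \ {ε}) ∪ (FOLLOW(N) if α ⇒* ε).

Relevant sets:
  FOLLOW(Y') = { $ }
  FOLLOW(D') = { $, 'or' }
  FOLLOW(P') = { $, '*', 'or' }

For Y':
  PREDICT(Y' → or D Y') = { 'or' }
  PREDICT(Y' → ε) = { $ }
For D':
  PREDICT(D' → '*' P D') = { '*' }
  PREDICT(D' → ε) = { $, 'or' }
For P':
  PREDICT(P' → ',' E P') = { ',' }
  PREDICT(P' → ε) = { $, '*', 'or' }
For E:
  PREDICT(E → c) = { 'c' }
  PREDICT(E → b) = { 'b' }
  PREDICT(E → x) = { 'x' }
Y, D, P have a single production, so nothing to check there.

All predict sets are disjoint. The grammar IS LL(1).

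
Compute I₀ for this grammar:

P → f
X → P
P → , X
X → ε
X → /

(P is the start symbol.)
{ [P → . , X], [P → . f], [P' → . P] }

First, augment the grammar with P' → P
I₀ = CLOSURE({ [P' → . P] }):
  [P' → . P] has the dot before P: add [P → . f], [P → . , X]
No further items can be added.

I₀ = { [P → . , X], [P → . f], [P' → . P] }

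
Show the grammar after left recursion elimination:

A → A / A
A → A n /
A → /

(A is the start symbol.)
A is directly left-recursive. The standard transformation for
  A → A α₁ | ... | A α_m | β₁ | ... | β_n
is
  A  → β₁ A' | ... | β_n A'
  A' → α₁ A' | ... | α_m A' | ε

A → / becomes A → / A'
A → A / A becomes A' → / A A'
A → A n / becomes A' → n / A'
Add A' → ε

Resulting grammar:
A → / A'
A' → / A A'
A' → n / A'
A' → ε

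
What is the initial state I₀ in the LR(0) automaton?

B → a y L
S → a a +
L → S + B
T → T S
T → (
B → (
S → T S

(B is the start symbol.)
{ [B → . (], [B → . a y L], [B' → . B] }

First, augment the grammar with B' → B
I₀ = CLOSURE({ [B' → . B] }):
  [B' → . B] has the dot before B: add [B → . a y L], [B → . (]
No further items can be added.

I₀ = { [B → . (], [B → . a y L], [B' → . B] }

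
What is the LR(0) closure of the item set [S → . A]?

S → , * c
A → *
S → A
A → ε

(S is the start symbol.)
{ [A → . *], [A → .], [S → . A] }

To compute CLOSURE, for each item [A → α.Bβ] where B is a non-terminal, add [B → .γ] for all productions B → γ; repeat for the newly added items until nothing changes.

Start with: [S → . A]
  [S → . A] has the dot before A: add [A → . *], [A → .]
No further items can be added.

CLOSURE = { [A → . *], [A → .], [S → . A] }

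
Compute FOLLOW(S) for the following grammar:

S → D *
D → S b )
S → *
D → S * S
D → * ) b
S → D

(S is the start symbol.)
To compute FOLLOW(S), find every occurrence of S on a right-hand side N → α S β: add FIRST(β) \ {ε}, and if β is empty or nullable also add FOLLOW(N). Iterate to a fixed point.

S is the start symbol, so $ ∈ FOLLOW(S).
In D → S b ): S is followed by b ')', add FIRST(b ')') \ {ε} = { 'b' }
In D → S * S: S is followed by '*' S, add FIRST('*' S) \ {ε} = { '*' }
In D → S * S: S is at the end, add FOLLOW(D)

The FOLLOW sets referred to above (computed the same way, to a fixed point):
  FOLLOW(D) = { $, '*', 'b' }

Taking the union: FOLLOW(S) = { $, '*', 'b' }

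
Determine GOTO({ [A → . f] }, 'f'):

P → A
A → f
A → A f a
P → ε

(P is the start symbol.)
{ [A → f .] }

GOTO(I, 'f') = CLOSURE({ [A → αX.β] : [A → α.Xβ] ∈ I, X = 'f' })

Items with dot before 'f', with the dot advanced:
  [A → . f] → [A → f .]
Closure adds nothing (no advanced item has the dot before a non-terminal).

GOTO = { [A → f .] }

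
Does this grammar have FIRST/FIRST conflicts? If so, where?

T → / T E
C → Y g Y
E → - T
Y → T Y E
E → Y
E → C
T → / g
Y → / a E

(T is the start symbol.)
Yes. T → '/' T E / T → '/' g on { '/' }; E → Y / E → C on { '/' }; Y → T Y E / Y → '/' a E on { '/' }

A FIRST/FIRST conflict occurs when two productions N → α and N → β for the same non-terminal have FIRST(α) ∩ FIRST(β) ≠ ∅ (with ε ∈ FIRST of a nullable right-hand side, so two nullable alternatives also conflict).

FIRST sets of the non-terminals at (or reachable through a nullable prefix from) the front of some alternative:
  FIRST(Y) = { '/' }
  FIRST(C) = { '/' }
  FIRST(T) = { '/' }

Productions for T:
  T → / T E: FIRST = { '/' }
  T → / g: FIRST = { '/' }
Productions for E:
  E → - T: FIRST = { '-' }
  E → Y: FIRST = { '/' }
  E → C: FIRST = { '/' }
Productions for Y:
  Y → T Y E: FIRST = { '/' }
  Y → / a E: FIRST = { '/' }
C has only one production, so no FIRST/FIRST conflict is possible there.

Conflict for T: T → / T E and T → / g
  Overlap: { '/' }
Conflict for E: E → Y and E → C
  Overlap: { '/' }
Conflict for Y: Y → T Y E and Y → / a E
  Overlap: { '/' }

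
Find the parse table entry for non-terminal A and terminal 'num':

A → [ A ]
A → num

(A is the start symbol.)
A → num

To find M[A, 'num'], we find productions for A where 'num' is in the predict set (PREDICT(N → α) = (FIRST(α) \ {ε}) ∪ (FOLLOW(N) if α ⇒* ε)).

A → [ A ]: PREDICT = { '[' }
A → num: PREDICT = { 'num' }
  'num' is in predict set, so this production goes in M[A, 'num']

M[A, 'num'] = A → num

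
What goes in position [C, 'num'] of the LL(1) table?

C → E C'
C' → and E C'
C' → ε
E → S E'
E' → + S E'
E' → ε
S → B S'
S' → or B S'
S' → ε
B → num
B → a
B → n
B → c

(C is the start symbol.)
To find M[C, 'num'], we find productions for C where 'num' is in the predict set (PREDICT(N → α) = (FIRST(α) \ {ε}) ∪ (FOLLOW(N) if α ⇒* ε)).

Relevant sets:
  FIRST(E) = { 'a', 'c', 'n', 'num' }

C → E C': PREDICT = { 'a', 'c', 'n', 'num' }
  'num' is in predict set, so this production goes in M[C, 'num']

M[C, 'num'] = C → E C'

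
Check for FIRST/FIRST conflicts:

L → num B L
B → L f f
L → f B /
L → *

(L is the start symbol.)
No FIRST/FIRST conflicts.

A FIRST/FIRST conflict occurs when two productions N → α and N → β for the same non-terminal have FIRST(α) ∩ FIRST(β) ≠ ∅ (with ε ∈ FIRST of a nullable right-hand side, so two nullable alternatives also conflict).

Productions for L:
  L → num B L: FIRST = { 'num' }
  L → f B /: FIRST = { 'f' }
  L → *: FIRST = { '*' }
B has only one production, so no FIRST/FIRST conflict is possible there.

All alternatives of each non-terminal have pairwise disjoint FIRST sets.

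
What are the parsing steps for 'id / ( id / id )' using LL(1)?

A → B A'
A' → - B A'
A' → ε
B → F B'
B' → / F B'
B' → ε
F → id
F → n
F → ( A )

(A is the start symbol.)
LL(1) parsing maintains a stack (initially the start symbol over $) and the input. At each step: if the stack top is a terminal, match it against the current input token; if it is a non-terminal N, replace it with the RHS of M[N, lookahead] (the unique production whose predict set contains the lookahead).

Stack is shown with the top on the left.

Stack                Input               Action
-----------------------------------------------
A $                  id / ( id / id ) $  output A → B A'
B A' $               id / ( id / id ) $  output B → F B'
F B' A' $            id / ( id / id ) $  output F → id
id B' A' $           id / ( id / id ) $  match 'id'
B' A' $              / ( id / id ) $     output B' → / F B'
/ F B' A' $          / ( id / id ) $     match '/'
F B' A' $            ( id / id ) $       output F → ( A )
( A ) B' A' $        ( id / id ) $       match '('
A ) B' A' $          id / id ) $         output A → B A'
B A' ) B' A' $       id / id ) $         output B → F B'
F B' A' ) B' A' $    id / id ) $         output F → id
id B' A' ) B' A' $   id / id ) $         match 'id'
B' A' ) B' A' $      / id ) $            output B' → / F B'
/ F B' A' ) B' A' $  / id ) $            match '/'
F B' A' ) B' A' $    id ) $              output F → id
id B' A' ) B' A' $   id ) $              match 'id'
B' A' ) B' A' $      ) $                 output B' → ε
A' ) B' A' $         ) $                 output A' → ε
) B' A' $            ) $                 match ')'
B' A' $              $                   output B' → ε
A' $                 $                   output A' → ε
$                    $                   accept

The string is accepted.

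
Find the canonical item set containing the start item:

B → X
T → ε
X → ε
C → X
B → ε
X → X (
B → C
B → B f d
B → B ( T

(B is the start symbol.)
{ [B → . B ( T], [B → . B f d], [B → . C], [B → . X], [B → .], [B' → . B], [C → . X], [X → . X (], [X → .] }

First, augment the grammar with B' → B
I₀ = CLOSURE({ [B' → . B] }):
  [B' → . B] has the dot before B: add [B → . X], [B → .], [B → . C], [B → . B f d], [B → . B ( T]
  [B → . X] has the dot before X: add [X → .], [X → . X (]
  [B → . C] has the dot before C: add [C → . X]
No further items can be added.

I₀ = { [B → . B ( T], [B → . B f d], [B → . C], [B → . X], [B → .], [B' → . B], [C → . X], [X → . X (], [X → .] }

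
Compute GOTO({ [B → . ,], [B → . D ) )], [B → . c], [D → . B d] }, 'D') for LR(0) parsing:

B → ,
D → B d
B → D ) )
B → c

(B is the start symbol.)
GOTO(I, 'D') = CLOSURE({ [A → αX.β] : [A → α.Xβ] ∈ I, X = 'D' })

Items with dot before 'D', with the dot advanced:
  [B → . D ) )] → [B → D . ) )]
Closure adds nothing (no advanced item has the dot before a non-terminal).

GOTO = { [B → D . ) )] }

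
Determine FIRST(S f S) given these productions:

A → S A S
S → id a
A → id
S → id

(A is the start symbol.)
FIRST sets of the non-terminals involved (from the grammar, by fixed-point iteration):
  FIRST(S) = { 'id' }

To compute FIRST(S f S), process the symbols left to right:
Symbol S is a non-terminal. Add FIRST(S) \ {ε} = { 'id' }
S is not nullable (ε ∉ FIRST(S)), so stop here.
FIRST(S f S) = { 'id' }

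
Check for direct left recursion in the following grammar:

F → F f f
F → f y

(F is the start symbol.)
Yes, F is left-recursive

Direct left recursion occurs when N → N α for some non-terminal N (the right-hand side begins with the left-hand side itself).

F → F f f: LEFT RECURSIVE (starts with F)
F → f y: starts with f

The grammar has direct left recursion on: F.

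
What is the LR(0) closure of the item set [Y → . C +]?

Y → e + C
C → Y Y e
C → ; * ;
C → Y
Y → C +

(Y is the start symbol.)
Start with: [Y → . C +]
  [Y → . C +] has the dot before C: add [C → . Y Y e], [C → . ; * ;], [C → . Y]
  [C → . Y Y e] has the dot before Y: add [Y → . e + C]
No further items can be added.

CLOSURE = { [C → . ; * ;], [C → . Y Y e], [C → . Y], [Y → . C +], [Y → . e + C] }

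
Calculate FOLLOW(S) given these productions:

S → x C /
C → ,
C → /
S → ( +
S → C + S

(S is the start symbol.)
{ $ }

S is the start symbol, so $ ∈ FOLLOW(S).
In S → C + S: S is at the end; this adds FOLLOW(S) to itself — nothing new

Taking the union: FOLLOW(S) = { $ }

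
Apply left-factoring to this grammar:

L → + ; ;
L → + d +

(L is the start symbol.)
L → + L'
L' → ; ;
L' → d +

Left-factoring transforms A → αβ₁ | αβ₂ into A → αA' and A' → β₁ | β₂
(α is the longest common prefix among the alternatives). Repeat until
no nonterminal has two alternatives with a common prefix.

Round 1: L has alternatives sharing prefix '+'. Introduce L': L → + L'
  Add: L' → ; ;
  Add: L' → d +

No remaining common prefixes — done.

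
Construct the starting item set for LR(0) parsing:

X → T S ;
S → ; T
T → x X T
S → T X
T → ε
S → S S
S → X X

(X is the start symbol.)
{ [T → . x X T], [T → .], [X → . T S ;], [X' → . X] }

First, augment the grammar with X' → X
I₀ = CLOSURE({ [X' → . X] }):
  [X' → . X] has the dot before X: add [X → . T S ;]
  [X → . T S ;] has the dot before T: add [T → . x X T], [T → .]
No further items can be added.

I₀ = { [T → . x X T], [T → .], [X → . T S ;], [X' → . X] }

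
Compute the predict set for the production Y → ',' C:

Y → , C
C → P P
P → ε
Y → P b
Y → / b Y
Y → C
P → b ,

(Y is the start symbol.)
{ ',' }

PREDICT(Y → ',' C) = (FIRST(RHS) \ {ε}) ∪ (FOLLOW(Y) if ε ∈ FIRST(RHS), i.e. RHS ⇒* ε)
FIRST(',' C) = { ',' }
ε ∉ FIRST(',' C), so FOLLOW(Y) is not added.
PREDICT(Y → ',' C) = { ',' }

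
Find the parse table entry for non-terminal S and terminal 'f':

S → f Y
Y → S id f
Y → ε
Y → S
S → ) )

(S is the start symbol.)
To find M[S, 'f'], we find productions for S where 'f' is in the predict set (PREDICT(N → α) = (FIRST(α) \ {ε}) ∪ (FOLLOW(N) if α ⇒* ε)).

S → f Y: PREDICT = { 'f' }
  'f' is in predict set, so this production goes in M[S, 'f']
S → ) ): PREDICT = { ')' }

M[S, 'f'] = S → f Y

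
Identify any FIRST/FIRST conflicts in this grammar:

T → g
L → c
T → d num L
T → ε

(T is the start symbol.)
No FIRST/FIRST conflicts.

Productions for T:
  T → g: FIRST = { 'g' }
  T → d num L: FIRST = { 'd' }
  T → ε: FIRST = { ε }
L has only one production, so no FIRST/FIRST conflict is possible there.

All alternatives of each non-terminal have pairwise disjoint FIRST sets.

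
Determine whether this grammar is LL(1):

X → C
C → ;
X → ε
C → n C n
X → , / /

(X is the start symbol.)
Yes, the grammar is LL(1).

Relevant sets:
  FIRST(C) = { ';', 'n' }
  FOLLOW(X) = { $ }

For X:
  PREDICT(X → C) = { ';', 'n' }
  PREDICT(X → ε) = { $ }
  PREDICT(X → ',' '/' '/') = { ',' }
For C:
  PREDICT(C → ';') = { ';' }
  PREDICT(C → n C n) = { 'n' }

All predict sets are disjoint. The grammar IS LL(1).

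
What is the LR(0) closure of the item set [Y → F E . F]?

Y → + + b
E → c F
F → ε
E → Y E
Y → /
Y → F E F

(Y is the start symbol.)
{ [F → .], [Y → F E . F] }

To compute CLOSURE, for each item [A → α.Bβ] where B is a non-terminal, add [B → .γ] for all productions B → γ; repeat for the newly added items until nothing changes.

Start with: [Y → F E . F]
  [Y → F E . F] has the dot before F: add [F → .]
No further items can be added.

CLOSURE = { [F → .], [Y → F E . F] }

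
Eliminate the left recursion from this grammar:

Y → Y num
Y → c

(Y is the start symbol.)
Y → c Y'
Y' → num Y'
Y' → ε

Y is directly left-recursive. The standard transformation for
  A → A α₁ | ... | A α_m | β₁ | ... | β_n
is
  A  → β₁ A' | ... | β_n A'
  A' → α₁ A' | ... | α_m A' | ε

Y → c becomes Y → c Y'
Y → Y num becomes Y' → num Y'
Add Y' → ε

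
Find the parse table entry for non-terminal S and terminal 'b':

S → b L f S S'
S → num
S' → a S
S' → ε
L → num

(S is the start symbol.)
To find M[S, 'b'], we find productions for S where 'b' is in the predict set (PREDICT(N → α) = (FIRST(α) \ {ε}) ∪ (FOLLOW(N) if α ⇒* ε)).

S → b L f S S': PREDICT = { 'b' }
  'b' is in predict set, so this production goes in M[S, 'b']
S → num: PREDICT = { 'num' }

M[S, 'b'] = S → b L f S S'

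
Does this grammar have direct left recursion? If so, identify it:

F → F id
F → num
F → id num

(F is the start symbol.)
Direct left recursion occurs when N → N α for some non-terminal N (the right-hand side begins with the left-hand side itself).

F → F id: LEFT RECURSIVE (starts with F)
F → num: starts with num
F → id num: starts with id

The grammar has direct left recursion on: F.

Answer: Yes, F is left-recursive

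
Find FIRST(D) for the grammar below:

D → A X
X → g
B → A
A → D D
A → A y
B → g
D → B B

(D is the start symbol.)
{ 'g' }

To compute FIRST(D), examine every production with D on the left-hand side, reading each right-hand side left to right until a non-nullable symbol is reached.

FIRST sets of the other non-terminals involved (by the same procedure, iterated to a fixed point):
  FIRST(A) = { 'g' }
  FIRST(B) = { 'g' }

From D → A X:
  - A is a non-terminal: add FIRST(A) \ {ε} = { 'g' }
    A is not nullable, so stop
From D → B B:
  - B is a non-terminal: add FIRST(B) \ {ε} = { 'g' }
    B is not nullable, so stop

Collecting: FIRST(D) = { 'g' }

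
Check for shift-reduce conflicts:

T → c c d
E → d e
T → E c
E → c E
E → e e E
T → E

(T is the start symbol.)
Yes — I1: [T → E .] vs [T → E . c]; I12: [T → c c d .] vs [E → d . e]

A shift-reduce conflict occurs when an LR(0) state has both:
  - a complete (reduce) item [A → α .] (dot at the end), and
  - a shift item [B → β . c γ] (dot before a terminal).

Augment with T' → T and build the canonical LR(0) collection (I0 = CLOSURE({[T' → . T]}), then GOTO on every symbol after a dot until no new states appear). It has 14 states:
  I0: { [E → . c E], [E → . d e], [E → . e e E], [T → . E c], [T → . E], [T → . c c d], [T' → . T] }  — shift
  I1: { [T → E . c], [T → E .] }  — shift, reduce
  I2: { [T' → T .] }  — accept
  I3: { [E → . c E], [E → . d e], [E → . e e E], [E → c . E], [T → c . c d] }  — shift
  I4: { [E → d . e] }  — shift
  I5: { [E → e . e E] }  — shift
  I6: { [E → . c E], [E → . d e], [E → . e e E], [E → e e . E] }  — shift
  I7: { [E → e e E .] }  — reduce
  I8: { [E → . c E], [E → . d e], [E → . e e E], [E → c . E] }  — shift
  I9: { [E → c E .] }  — reduce
  I10: { [E → d e .] }  — reduce
  I11: { [E → . c E], [E → . d e], [E → . e e E], [E → c . E], [T → c c . d] }  — shift
  I12: { [E → d . e], [T → c c d .] }  — shift, reduce
  I13: { [T → E c .] }  — reduce

I1 contains reduce item [T → E .] and shift item [T → E . c] — shift-reduce conflict.
I12 contains reduce item [T → c c d .] and shift item [E → d . e] — shift-reduce conflict.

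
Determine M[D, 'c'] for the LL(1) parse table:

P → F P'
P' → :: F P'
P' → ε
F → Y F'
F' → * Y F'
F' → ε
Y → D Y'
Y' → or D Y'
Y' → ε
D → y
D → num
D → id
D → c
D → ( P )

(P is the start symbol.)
D → c

To find M[D, 'c'], we find productions for D where 'c' is in the predict set (PREDICT(N → α) = (FIRST(α) \ {ε}) ∪ (FOLLOW(N) if α ⇒* ε)).

D → y: PREDICT = { 'y' }
D → num: PREDICT = { 'num' }
D → id: PREDICT = { 'id' }
D → c: PREDICT = { 'c' }
  'c' is in predict set, so this production goes in M[D, 'c']
D → ( P ): PREDICT = { '(' }

M[D, 'c'] = D → c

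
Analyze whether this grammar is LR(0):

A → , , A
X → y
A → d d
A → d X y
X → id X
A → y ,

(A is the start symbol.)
Yes, the grammar is LR(0)

Augment with A' → A and build the canonical LR(0) collection (I0 = CLOSURE({[A' → . A]}), then GOTO on every symbol after a dot until no new states appear). It has 14 states:
  I0: { [A → . , , A], [A → . d X y], [A → . d d], [A → . y ,], [A' → . A] }  — shift
  I1: { [A → , . , A] }  — shift
  I2: { [A' → A .] }  — accept
  I3: { [A → d . X y], [A → d . d], [X → . id X], [X → . y] }  — shift
  I4: { [A → y . ,] }  — shift
  I5: { [A → y , .] }  — reduce
  I6: { [A → d X . y] }  — shift
  I7: { [A → d d .] }  — reduce
  I8: { [X → . id X], [X → . y], [X → id . X] }  — shift
  I9: { [X → y .] }  — reduce
  I10: { [X → id X .] }  — reduce
  I11: { [A → d X y .] }  — reduce
  I12: { [A → , , . A], [A → . , , A], [A → . d X y], [A → . d d], [A → . y ,] }  — shift
  I13: { [A → , , A .] }  — reduce

Every state is either a pure shift/goto state or contains exactly one complete item and nothing to shift — no conflicts. The grammar is LR(0).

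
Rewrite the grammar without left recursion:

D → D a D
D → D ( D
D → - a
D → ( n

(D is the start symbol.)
D → - a D'
D → ( n D'
D' → a D D'
D' → ( D D'
D' → ε

D is directly left-recursive. The standard transformation for
  A → A α₁ | ... | A α_m | β₁ | ... | β_n
is
  A  → β₁ A' | ... | β_n A'
  A' → α₁ A' | ... | α_m A' | ε

D → - a becomes D → - a D'
D → ( n becomes D → ( n D'
D → D a D becomes D' → a D D'
D → D ( D becomes D' → ( D D'
Add D' → ε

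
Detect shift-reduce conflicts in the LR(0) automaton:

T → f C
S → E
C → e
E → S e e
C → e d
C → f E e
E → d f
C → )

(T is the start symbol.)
A shift-reduce conflict occurs when an LR(0) state has both:
  - a complete (reduce) item [A → α .] (dot at the end), and
  - a shift item [B → β . c γ] (dot before a terminal).

Augment with T' → T and build the canonical LR(0) collection (I0 = CLOSURE({[T' → . T]}), then GOTO on every symbol after a dot until no new states appear). It has 15 states:
  I0: { [T → . f C], [T' → . T] }  — shift
  I1: { [T' → T .] }  — accept
  I2: { [C → . )], [C → . e d], [C → . e], [C → . f E e], [T → f . C] }  — shift
  I3: { [C → ) .] }  — reduce
  I4: { [T → f C .] }  — reduce
  I5: { [C → e . d], [C → e .] }  — shift, reduce
  I6: { [C → f . E e], [E → . S e e], [E → . d f], [S → . E] }  — shift
  I7: { [C → f E . e], [S → E .] }  — shift, reduce
  I8: { [E → S . e e] }  — shift
  I9: { [E → d . f] }  — shift
  I10: { [E → d f .] }  — reduce
  I11: { [E → S e . e] }  — shift
  I12: { [E → S e e .] }  — reduce
  I13: { [C → f E e .] }  — reduce
  I14: { [C → e d .] }  — reduce

I5 contains reduce item [C → e .] and shift item [C → e . d] — shift-reduce conflict.
I7 contains reduce item [S → E .] and shift item [C → f E . e] — shift-reduce conflict.

Answer: Yes — I5: [C → e .] vs [C → e . d]; I7: [S → E .] vs [C → f E . e]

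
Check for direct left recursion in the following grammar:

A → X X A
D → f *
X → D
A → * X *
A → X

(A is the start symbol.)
Direct left recursion occurs when N → N α for some non-terminal N (the right-hand side begins with the left-hand side itself).

A → X X A: starts with X
D → f *: starts with f
X → D: starts with D
A → * X *: starts with '*'
A → X: starts with X

No direct left recursion found.

Answer: No direct left recursion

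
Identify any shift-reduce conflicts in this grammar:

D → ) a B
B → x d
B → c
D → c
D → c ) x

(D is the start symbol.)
Yes — I3: [D → c .] vs [D → c . ) x]

A shift-reduce conflict occurs when an LR(0) state has both:
  - a complete (reduce) item [A → α .] (dot at the end), and
  - a shift item [B → β . c γ] (dot before a terminal).

Augment with D' → D and build the canonical LR(0) collection (I0 = CLOSURE({[D' → . D]}), then GOTO on every symbol after a dot until no new states appear). It has 11 states:
  I0: { [D → . ) a B], [D → . c ) x], [D → . c], [D' → . D] }  — shift
  I1: { [D → ) . a B] }  — shift
  I2: { [D' → D .] }  — accept
  I3: { [D → c . ) x], [D → c .] }  — shift, reduce
  I4: { [D → c ) . x] }  — shift
  I5: { [D → c ) x .] }  — reduce
  I6: { [B → . c], [B → . x d], [D → ) a . B] }  — shift
  I7: { [D → ) a B .] }  — reduce
  I8: { [B → c .] }  — reduce
  I9: { [B → x . d] }  — shift
  I10: { [B → x d .] }  — reduce

I3 contains reduce item [D → c .] and shift item [D → c . ) x] — shift-reduce conflict.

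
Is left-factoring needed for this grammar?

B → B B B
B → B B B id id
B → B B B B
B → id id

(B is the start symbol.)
Yes, B has productions with common prefix 'B B B'

Left-factoring is needed when two productions for the same non-terminal
share a common prefix on the right-hand side.

Productions for B:
  B → B B B
  B → B B B id id
  B → B B B B
  B → id id

Found common prefix 'B B B' in productions for B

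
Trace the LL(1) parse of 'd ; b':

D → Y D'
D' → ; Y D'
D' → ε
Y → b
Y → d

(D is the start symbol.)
Stack is shown with the top on the left.

Stack     Input    Action
-------------------------
D $       d ; b $  output D → Y D'
Y D' $    d ; b $  output Y → d
d D' $    d ; b $  match 'd'
D' $      ; b $    output D' → ; Y D'
; Y D' $  ; b $    match ';'
Y D' $    b $      output Y → b
b D' $    b $      match 'b'
D' $      $        output D' → ε
$         $        accept

The string is accepted.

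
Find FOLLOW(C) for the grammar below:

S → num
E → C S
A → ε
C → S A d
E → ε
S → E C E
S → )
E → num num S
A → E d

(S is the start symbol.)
In E → C S: C is followed by S, add FIRST(S) \ {ε} = { ')', 'num' }
In S → E C E: C is followed by E, add FIRST(E) \ {ε} = { ')', 'num' }
  E is nullable, so also add FOLLOW(S)

The FOLLOW sets referred to above (computed the same way, to a fixed point):
  FOLLOW(S) = { $, ')', 'd', 'num' }

Taking the union: FOLLOW(C) = { $, ')', 'd', 'num' }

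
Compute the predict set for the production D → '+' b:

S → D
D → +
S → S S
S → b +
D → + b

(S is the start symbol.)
{ '+' }

PREDICT(D → '+' b) = (FIRST(RHS) \ {ε}) ∪ (FOLLOW(D) if ε ∈ FIRST(RHS), i.e. RHS ⇒* ε)
FIRST('+' b) = { '+' }
ε ∉ FIRST('+' b), so FOLLOW(D) is not added.
PREDICT(D → '+' b) = { '+' }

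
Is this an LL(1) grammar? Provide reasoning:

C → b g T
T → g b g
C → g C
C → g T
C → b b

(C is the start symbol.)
No. Predict set conflict for C: { 'b' }

A grammar is LL(1) if for each non-terminal N with multiple productions, the predict sets of those productions are pairwise disjoint, where PREDICT(N → α) = (FIRST(α) \ {ε}) ∪ (FOLLOW(N) if α ⇒* ε).

For C:
  PREDICT(C → b g T) = { 'b' }
  PREDICT(C → g C) = { 'g' }
  PREDICT(C → g T) = { 'g' }
  PREDICT(C → b b) = { 'b' }
T has a single production, so nothing to check there.

Conflict found: Predict set conflict for C: { 'b' }
The grammar is NOT LL(1).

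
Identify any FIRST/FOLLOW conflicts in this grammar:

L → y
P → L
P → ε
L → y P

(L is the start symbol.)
Nullable non-terminals: P.
FIRST sets used below: FIRST(L) = { 'y' }

P: nullable alternative(s) P → ε; FOLLOW(P) = { $ }
  P → L: FIRST \ {ε} = { 'y' } — disjoint from FOLLOW(P)
  P → ε: FIRST \ {ε} = { } — this is the only nullable alternative, skip

L has no nullable alternative, so no FIRST/FOLLOW check is needed there.

No FIRST/FOLLOW conflicts found.

Answer: No FIRST/FOLLOW conflicts.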